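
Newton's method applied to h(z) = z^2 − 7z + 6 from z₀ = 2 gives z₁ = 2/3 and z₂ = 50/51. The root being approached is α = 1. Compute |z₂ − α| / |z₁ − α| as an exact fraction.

1/17

z₁ − α = 2/3 − 1 = −1/3, so |z₁ − α| = 1/3.
z₂ − α = 50/51 − 1 = −1/51, so |z₂ − α| = 1/51.
Ratio = (1/51) / (1/3) = 1/17.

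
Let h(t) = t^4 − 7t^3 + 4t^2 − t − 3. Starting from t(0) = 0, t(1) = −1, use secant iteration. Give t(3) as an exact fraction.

h(0) = −3, h(−1) = 10. t(2) = (−1) − 10·((−1) − 0)/(10 − (−3)) = −3/13.
h(−1) = 10, h(−3/13) = −70470/28561. t(3) = (−3/13) − (−70470/28561)·((−3/13) − (−1))/((−70470/28561) − 10) = −6819/17804.

−6819/17804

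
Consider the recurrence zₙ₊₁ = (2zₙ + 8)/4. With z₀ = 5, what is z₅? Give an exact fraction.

129/32

z₁ = (2·5 + 8)/4 = 9/2.
z₂ = (2·(9/2) + 8)/4 = 17/4.
z₃ = (2·(17/4) + 8)/4 = 33/8.
z₄ = (2·(33/8) + 8)/4 = 65/16.
z₅ = (2·(65/16) + 8)/4 = 129/32.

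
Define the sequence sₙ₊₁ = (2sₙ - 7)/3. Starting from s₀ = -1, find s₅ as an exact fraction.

s₁ = (2·(-1) - 7)/3 = -3.
s₂ = (2·(-3) - 7)/3 = -13/3.
s₃ = (2·(-13/3) - 7)/3 = -47/9.
s₄ = (2·(-47/9) - 7)/3 = -157/27.
s₅ = (2·(-157/27) - 7)/3 = -503/81.

-503/81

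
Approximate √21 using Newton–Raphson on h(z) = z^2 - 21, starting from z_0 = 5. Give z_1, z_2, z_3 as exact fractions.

h'(z) = 2z.
h(5) = 4, h'(5) = 10, so z_1 = 5 - 4/10 = 23/5.
h(23/5) = 4/25, h'(23/5) = 46/5, so z_2 = (23/5) - (4/25)/(46/5) = 527/115.
h(527/115) = 4/13225, h'(527/115) = 1054/115, so z_3 = (527/115) - (4/13225)/(1054/115) = 277727/60605.

z_1 = 23/5, z_2 = 527/115, z_3 = 277727/60605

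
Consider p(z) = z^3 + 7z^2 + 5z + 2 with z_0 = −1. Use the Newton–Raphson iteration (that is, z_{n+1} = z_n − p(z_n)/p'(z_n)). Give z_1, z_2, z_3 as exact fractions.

p'(z) = 3z^2 + 14z + 5.
p(−1) = 3, p'(−1) = −6, so z_1 = (−1) − 3/(−6) = −1/2.
p(−1/2) = 9/8, p'(−1/2) = −5/4, so z_2 = (−1/2) − (9/8)/(−5/4) = 2/5.
p(2/5) = 648/125, p'(2/5) = 277/25, so z_3 = (2/5) − (648/125)/(277/25) = −94/1385.

z_1 = −1/2, z_2 = 2/5, z_3 = −94/1385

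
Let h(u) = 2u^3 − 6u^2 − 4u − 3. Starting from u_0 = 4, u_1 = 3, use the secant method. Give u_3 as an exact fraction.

30579/8233

h(4) = 13, h(3) = −15. u_2 = 3 − (−15)·(3 − 4)/((−15) − 13) = 99/28.
h(3) = −15, h(99/28) = −41145/10976. u_3 = (99/28) − (−41145/10976)·((99/28) − 3)/((−41145/10976) − (−15)) = 30579/8233.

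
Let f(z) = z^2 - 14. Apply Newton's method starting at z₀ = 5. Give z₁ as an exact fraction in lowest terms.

f'(z) = 2z.
f(5) = 11, f'(5) = 10, so z₁ = 5 - 11/10 = 39/10.

39/10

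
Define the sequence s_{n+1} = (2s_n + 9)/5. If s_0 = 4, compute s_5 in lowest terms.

s_1 = (2·4 + 9)/5 = 17/5.
s_2 = (2·(17/5) + 9)/5 = 79/25.
s_3 = (2·(79/25) + 9)/5 = 383/125.
s_4 = (2·(383/125) + 9)/5 = 1891/625.
s_5 = (2·(1891/625) + 9)/5 = 9407/3125.

9407/3125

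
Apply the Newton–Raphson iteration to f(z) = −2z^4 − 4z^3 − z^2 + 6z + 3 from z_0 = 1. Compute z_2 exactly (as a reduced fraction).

f'(z) = −8z^3 − 12z^2 − 2z + 6.
f(1) = 2, f'(1) = −16, so z_1 = 1 − 2/(−16) = 9/8.
f(9/8) = −849/2048, f'(9/8) = −1461/64, so z_2 = (9/8) − (−849/2048)/(−1461/64) = 17249/15584.

17249/15584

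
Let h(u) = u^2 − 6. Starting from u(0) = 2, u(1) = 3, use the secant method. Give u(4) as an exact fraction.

h(2) = −2, h(3) = 3. u(2) = 3 − 3·(3 − 2)/(3 − (−2)) = 12/5.
h(3) = 3, h(12/5) = −6/25. u(3) = (12/5) − (−6/25)·((12/5) − 3)/((−6/25) − 3) = 22/9.
h(12/5) = −6/25, h(22/9) = −2/81. u(4) = (22/9) − (−2/81)·((22/9) − (12/5))/((−2/81) − (−6/25)) = 267/109.

267/109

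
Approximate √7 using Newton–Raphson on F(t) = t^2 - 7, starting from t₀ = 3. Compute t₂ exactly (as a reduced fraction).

F'(t) = 2t.
F(3) = 2, F'(3) = 6, so t₁ = 3 - 2/6 = 8/3.
F(8/3) = 1/9, F'(8/3) = 16/3, so t₂ = (8/3) - (1/9)/(16/3) = 127/48.

127/48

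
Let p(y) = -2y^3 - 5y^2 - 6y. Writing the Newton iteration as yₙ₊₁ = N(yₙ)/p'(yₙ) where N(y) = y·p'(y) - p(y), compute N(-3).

p'(y) = -6y^2 - 10y - 6.
N(y) = y·p'(y) - p(y) = y·(-6y^2 - 10y - 6) - (-2y^3 - 5y^2 - 6y) = -4y^3 - 5y^2.
N(-3) = 63.

63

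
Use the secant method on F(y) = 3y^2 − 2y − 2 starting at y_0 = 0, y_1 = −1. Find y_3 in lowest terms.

−16/31

F(0) = −2, F(−1) = 3. y_2 = (−1) − 3·((−1) − 0)/(3 − (−2)) = −2/5.
F(−1) = 3, F(−2/5) = −18/25. y_3 = (−2/5) − (−18/25)·((−2/5) − (−1))/((−18/25) − 3) = −16/31.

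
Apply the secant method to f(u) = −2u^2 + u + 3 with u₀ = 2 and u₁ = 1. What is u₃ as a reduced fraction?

f(2) = −3, f(1) = 2. u₂ = 1 − 2·(1 − 2)/(2 − (−3)) = 7/5.
f(1) = 2, f(7/5) = 12/25. u₃ = (7/5) − (12/25)·((7/5) − 1)/((12/25) − 2) = 29/19.

29/19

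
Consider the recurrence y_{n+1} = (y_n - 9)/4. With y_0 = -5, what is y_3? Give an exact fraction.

-97/32

y_1 = ((-5) - 9)/4 = -7/2.
y_2 = ((-7/2) - 9)/4 = -25/8.
y_3 = ((-25/8) - 9)/4 = -97/32.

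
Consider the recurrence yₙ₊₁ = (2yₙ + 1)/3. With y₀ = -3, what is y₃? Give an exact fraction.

y₁ = (2·(-3) + 1)/3 = -5/3.
y₂ = (2·(-5/3) + 1)/3 = -7/9.
y₃ = (2·(-7/9) + 1)/3 = -5/27.

-5/27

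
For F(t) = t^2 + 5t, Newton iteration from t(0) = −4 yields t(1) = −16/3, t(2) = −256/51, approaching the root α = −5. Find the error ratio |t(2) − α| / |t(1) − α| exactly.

t(1) − α = −16/3 − (−5) = −16/3 + 5 = −1/3, so |t(1) − α| = 1/3.
t(2) − α = −256/51 − (−5) = −256/51 + 5 = −1/51, so |t(2) − α| = 1/51.
Ratio = (1/51) / (1/3) = 1/17.

1/17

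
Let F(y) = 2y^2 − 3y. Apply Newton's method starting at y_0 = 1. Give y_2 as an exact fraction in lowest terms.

F'(y) = 4y − 3.
F(1) = −1, F'(1) = 1, so y_1 = 1 − (−1)/1 = 2.
F(2) = 2, F'(2) = 5, so y_2 = 2 − 2/5 = 8/5.

8/5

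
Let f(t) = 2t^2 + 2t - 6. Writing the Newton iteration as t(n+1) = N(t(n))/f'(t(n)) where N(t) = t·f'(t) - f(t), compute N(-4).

f'(t) = 4t + 2.
N(t) = t·f'(t) - f(t) = t·(4t + 2) - (2t^2 + 2t - 6) = 2t^2 + 6.
N(-4) = 38.

38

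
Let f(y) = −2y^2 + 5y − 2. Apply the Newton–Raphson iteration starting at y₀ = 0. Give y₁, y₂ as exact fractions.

y₁ = 2/5, y₂ = 42/85

f'(y) = −4y + 5.
f(0) = −2, f'(0) = 5, so y₁ = 0 − (−2)/5 = 2/5.
f(2/5) = −8/25, f'(2/5) = 17/5, so y₂ = (2/5) − (−8/25)/(17/5) = 42/85.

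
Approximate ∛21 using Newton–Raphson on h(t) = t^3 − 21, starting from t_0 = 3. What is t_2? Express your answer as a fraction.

46559/16875

h'(t) = 3t^2.
h(3) = 6, h'(3) = 27, so t_1 = 3 − 6/27 = 25/9.
h(25/9) = 316/729, h'(25/9) = 625/27, so t_2 = (25/9) − (316/729)/(625/27) = 46559/16875.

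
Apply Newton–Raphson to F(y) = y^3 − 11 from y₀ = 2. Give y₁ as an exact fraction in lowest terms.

9/4

F'(y) = 3y^2.
F(2) = −3, F'(2) = 12, so y₁ = 2 − (−3)/12 = 9/4.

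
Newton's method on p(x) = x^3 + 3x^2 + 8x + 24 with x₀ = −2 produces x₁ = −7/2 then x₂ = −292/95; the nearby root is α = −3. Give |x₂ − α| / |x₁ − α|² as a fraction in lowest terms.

x₁ − α = −7/2 − (−3) = −7/2 + 3 = −1/2, so |x₁ − α| = 1/2.
x₂ − α = −292/95 − (−3) = −292/95 + 3 = −7/95, so |x₂ − α| = 7/95.
|x₁ − α|² = 1/4.
Ratio = (7/95) / (1/4) = 28/95.

28/95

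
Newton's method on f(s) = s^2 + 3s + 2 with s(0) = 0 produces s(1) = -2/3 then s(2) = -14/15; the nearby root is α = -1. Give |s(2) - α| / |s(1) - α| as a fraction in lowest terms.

s(1) - α = -2/3 - (-1) = -2/3 + 1 = 1/3, so |s(1) - α| = 1/3.
s(2) - α = -14/15 - (-1) = -14/15 + 1 = 1/15, so |s(2) - α| = 1/15.
Ratio = (1/15) / (1/3) = 1/5.

1/5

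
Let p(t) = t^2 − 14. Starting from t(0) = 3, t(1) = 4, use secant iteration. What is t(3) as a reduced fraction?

p(3) = −5, p(4) = 2. t(2) = 4 − 2·(4 − 3)/(2 − (−5)) = 26/7.
p(4) = 2, p(26/7) = −10/49. t(3) = (26/7) − (−10/49)·((26/7) − 4)/((−10/49) − 2) = 101/27.

101/27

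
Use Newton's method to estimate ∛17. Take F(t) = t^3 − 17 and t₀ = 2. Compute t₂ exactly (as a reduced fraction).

625/242

F'(t) = 3t^2.
F(2) = −9, F'(2) = 12, so t₁ = 2 − (−9)/12 = 11/4.
F(11/4) = 243/64, F'(11/4) = 363/16, so t₂ = (11/4) − (243/64)/(363/16) = 625/242.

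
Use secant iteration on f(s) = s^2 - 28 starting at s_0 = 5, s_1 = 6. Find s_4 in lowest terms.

f(5) = -3, f(6) = 8. s_2 = 6 - 8·(6 - 5)/(8 - (-3)) = 58/11.
f(6) = 8, f(58/11) = -24/121. s_3 = (58/11) - (-24/121)·((58/11) - 6)/((-24/121) - 8) = 164/31.
f(58/11) = -24/121, f(164/31) = -12/961. s_4 = (164/31) - (-12/961)·((164/31) - (58/11))/((-12/961) - (-24/121)) = 9530/1801.

9530/1801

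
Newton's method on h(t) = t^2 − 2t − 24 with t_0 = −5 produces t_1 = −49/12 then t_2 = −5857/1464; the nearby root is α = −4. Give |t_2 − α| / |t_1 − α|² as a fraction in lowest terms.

6/61

t_1 − α = −49/12 − (−4) = −49/12 + 4 = −1/12, so |t_1 − α| = 1/12.
t_2 − α = −5857/1464 − (−4) = −5857/1464 + 4 = −1/1464, so |t_2 − α| = 1/1464.
|t_1 − α|² = 1/144.
Ratio = (1/1464) / (1/144) = 6/61.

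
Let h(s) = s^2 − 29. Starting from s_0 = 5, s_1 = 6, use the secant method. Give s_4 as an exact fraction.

39791/7389

h(5) = −4, h(6) = 7. s_2 = 6 − 7·(6 − 5)/(7 − (−4)) = 59/11.
h(6) = 7, h(59/11) = −28/121. s_3 = (59/11) − (−28/121)·((59/11) − 6)/((−28/121) − 7) = 673/125.
h(59/11) = −28/121, h(673/125) = −196/15625. s_4 = (673/125) − (−196/15625)·((673/125) − (59/11))/((−196/15625) − (−28/121)) = 39791/7389.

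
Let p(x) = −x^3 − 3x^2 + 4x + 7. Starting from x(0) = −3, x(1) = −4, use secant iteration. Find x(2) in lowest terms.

p(−3) = −5, p(−4) = 7. x(2) = (−4) − 7·((−4) − (−3))/(7 − (−5)) = −41/12.

−41/12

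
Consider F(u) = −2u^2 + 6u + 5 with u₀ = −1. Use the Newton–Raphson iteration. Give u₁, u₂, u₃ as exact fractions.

F'(u) = −4u + 6.
F(−1) = −3, F'(−1) = 10, so u₁ = (−1) − (−3)/10 = −7/10.
F(−7/10) = −9/50, F'(−7/10) = 44/5, so u₂ = (−7/10) − (−9/50)/(44/5) = −299/440.
F(−299/440) = −81/96800, F'(−299/440) = 959/110, so u₃ = (−299/440) − (−81/96800)/(959/110) = −573401/843920.

u₁ = −7/10, u₂ = −299/440, u₃ = −573401/843920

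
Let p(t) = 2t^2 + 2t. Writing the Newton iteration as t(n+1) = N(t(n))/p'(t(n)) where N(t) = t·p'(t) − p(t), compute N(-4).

p'(t) = 4t + 2.
N(t) = t·p'(t) − p(t) = t·(4t + 2) − (2t^2 + 2t) = 2t^2.
N(-4) = 32.

32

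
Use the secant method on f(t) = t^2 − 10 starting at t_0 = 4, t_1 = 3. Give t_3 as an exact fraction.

f(4) = 6, f(3) = −1. t_2 = 3 − (−1)·(3 − 4)/((−1) − 6) = 22/7.
f(3) = −1, f(22/7) = −6/49. t_3 = (22/7) − (−6/49)·((22/7) − 3)/((−6/49) − (−1)) = 136/43.

136/43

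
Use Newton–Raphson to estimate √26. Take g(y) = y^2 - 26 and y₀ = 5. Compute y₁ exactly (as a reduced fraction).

51/10

g'(y) = 2y.
g(5) = -1, g'(5) = 10, so y₁ = 5 - (-1)/10 = 51/10.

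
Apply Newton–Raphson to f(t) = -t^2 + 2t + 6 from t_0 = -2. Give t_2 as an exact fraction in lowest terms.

-79/48

f'(t) = -2t + 2.
f(-2) = -2, f'(-2) = 6, so t_1 = (-2) - (-2)/6 = -5/3.
f(-5/3) = -1/9, f'(-5/3) = 16/3, so t_2 = (-5/3) - (-1/9)/(16/3) = -79/48.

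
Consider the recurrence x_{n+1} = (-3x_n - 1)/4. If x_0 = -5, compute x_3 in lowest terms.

61/32

x_1 = (-3·(-5) - 1)/4 = 7/2.
x_2 = (-3·(7/2) - 1)/4 = -23/8.
x_3 = (-3·(-23/8) - 1)/4 = 61/32.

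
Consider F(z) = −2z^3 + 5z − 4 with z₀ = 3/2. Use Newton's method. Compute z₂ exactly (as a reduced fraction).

1112/1751

F'(z) = −6z^2 + 5.
F(3/2) = −13/4, F'(3/2) = −17/2, so z₁ = (3/2) − (−13/4)/(−17/2) = 19/17.
F(19/17) = −5915/4913, F'(19/17) = −721/289, so z₂ = (19/17) − (−5915/4913)/(−721/289) = 1112/1751.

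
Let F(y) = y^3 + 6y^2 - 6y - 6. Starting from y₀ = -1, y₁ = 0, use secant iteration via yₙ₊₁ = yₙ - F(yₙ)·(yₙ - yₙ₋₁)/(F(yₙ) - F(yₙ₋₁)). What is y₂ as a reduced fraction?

F(-1) = 5, F(0) = -6. y₂ = 0 - (-6)·(0 - (-1))/((-6) - 5) = -6/11.

-6/11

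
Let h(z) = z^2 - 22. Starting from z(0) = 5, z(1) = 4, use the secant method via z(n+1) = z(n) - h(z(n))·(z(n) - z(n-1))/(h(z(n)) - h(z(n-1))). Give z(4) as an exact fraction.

h(5) = 3, h(4) = -6. z(2) = 4 - (-6)·(4 - 5)/((-6) - 3) = 14/3.
h(4) = -6, h(14/3) = -2/9. z(3) = (14/3) - (-2/9)·((14/3) - 4)/((-2/9) - (-6)) = 61/13.
h(14/3) = -2/9, h(61/13) = 3/169. z(4) = (61/13) - (3/169)·((61/13) - (14/3))/((3/169) - (-2/9)) = 1712/365.

1712/365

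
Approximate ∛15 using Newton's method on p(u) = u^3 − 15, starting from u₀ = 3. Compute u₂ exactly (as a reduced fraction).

p'(u) = 3u^2.
p(3) = 12, p'(3) = 27, so u₁ = 3 − 12/27 = 23/9.
p(23/9) = 1232/729, p'(23/9) = 529/27, so u₂ = (23/9) − (1232/729)/(529/27) = 35269/14283.

35269/14283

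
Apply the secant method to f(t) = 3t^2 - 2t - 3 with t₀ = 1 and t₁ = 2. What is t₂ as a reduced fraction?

9/7

f(1) = -2, f(2) = 5. t₂ = 2 - 5·(2 - 1)/(5 - (-2)) = 9/7.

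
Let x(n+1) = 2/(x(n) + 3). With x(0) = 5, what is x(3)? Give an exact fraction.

x(1) = 2/(5 + 3) = 1/4.
x(2) = 2/(1/4 + 3) = 8/13.
x(3) = 2/(8/13 + 3) = 26/47.

26/47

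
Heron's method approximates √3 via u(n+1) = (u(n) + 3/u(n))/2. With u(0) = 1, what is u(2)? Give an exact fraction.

u(1) = (1 + 3/1)/2 = 2.
u(2) = (2 + 3/2)/2 = 7/4.

7/4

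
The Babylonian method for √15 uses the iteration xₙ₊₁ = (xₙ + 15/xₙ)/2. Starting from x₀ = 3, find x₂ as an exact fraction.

31/8

x₁ = (3 + 15/3)/2 = 4.
x₂ = (4 + 15/4)/2 = 31/8.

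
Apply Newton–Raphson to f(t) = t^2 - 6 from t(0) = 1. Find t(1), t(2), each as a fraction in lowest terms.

f'(t) = 2t.
f(1) = -5, f'(1) = 2, so t(1) = 1 - (-5)/2 = 7/2.
f(7/2) = 25/4, f'(7/2) = 7, so t(2) = (7/2) - (25/4)/7 = 73/28.

t(1) = 7/2, t(2) = 73/28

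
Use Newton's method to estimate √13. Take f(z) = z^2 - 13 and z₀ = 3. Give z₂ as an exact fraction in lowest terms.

f'(z) = 2z.
f(3) = -4, f'(3) = 6, so z₁ = 3 - (-4)/6 = 11/3.
f(11/3) = 4/9, f'(11/3) = 22/3, so z₂ = (11/3) - (4/9)/(22/3) = 119/33.

119/33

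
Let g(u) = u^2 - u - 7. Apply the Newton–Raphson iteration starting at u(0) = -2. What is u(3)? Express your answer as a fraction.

-215191/98145

g'(u) = 2u - 1.
g(-2) = -1, g'(-2) = -5, so u(1) = (-2) - (-1)/(-5) = -11/5.
g(-11/5) = 1/25, g'(-11/5) = -27/5, so u(2) = (-11/5) - (1/25)/(-27/5) = -296/135.
g(-296/135) = 1/18225, g'(-296/135) = -727/135, so u(3) = (-296/135) - (1/18225)/(-727/135) = -215191/98145.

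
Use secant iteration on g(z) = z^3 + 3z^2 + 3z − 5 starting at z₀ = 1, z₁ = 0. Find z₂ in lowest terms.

g(1) = 2, g(0) = −5. z₂ = 0 − (−5)·(0 − 1)/((−5) − 2) = 5/7.

5/7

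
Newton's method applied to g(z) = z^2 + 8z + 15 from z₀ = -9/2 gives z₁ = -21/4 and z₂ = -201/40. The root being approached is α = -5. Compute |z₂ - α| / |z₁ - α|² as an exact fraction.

2/5

z₁ - α = -21/4 - (-5) = -21/4 + 5 = -1/4, so |z₁ - α| = 1/4.
z₂ - α = -201/40 - (-5) = -201/40 + 5 = -1/40, so |z₂ - α| = 1/40.
|z₁ - α|² = 1/16.
Ratio = (1/40) / (1/16) = 2/5.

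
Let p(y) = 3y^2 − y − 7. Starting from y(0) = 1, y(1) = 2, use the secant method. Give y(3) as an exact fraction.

134/79

p(1) = −5, p(2) = 3. y(2) = 2 − 3·(2 − 1)/(3 − (−5)) = 13/8.
p(2) = 3, p(13/8) = −45/64. y(3) = (13/8) − (−45/64)·((13/8) − 2)/((−45/64) − 3) = 134/79.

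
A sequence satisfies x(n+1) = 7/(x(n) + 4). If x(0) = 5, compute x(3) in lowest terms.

x(1) = 7/(5 + 4) = 7/9.
x(2) = 7/(7/9 + 4) = 63/43.
x(3) = 7/(63/43 + 4) = 301/235.

301/235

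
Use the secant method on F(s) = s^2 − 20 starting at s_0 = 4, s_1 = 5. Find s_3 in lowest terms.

76/17

F(4) = −4, F(5) = 5. s_2 = 5 − 5·(5 − 4)/(5 − (−4)) = 40/9.
F(5) = 5, F(40/9) = −20/81. s_3 = (40/9) − (−20/81)·((40/9) − 5)/((−20/81) − 5) = 76/17.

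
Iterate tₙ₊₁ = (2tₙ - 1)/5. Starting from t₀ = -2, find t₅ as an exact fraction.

-219/625

t₁ = (2·(-2) - 1)/5 = -1.
t₂ = (2·(-1) - 1)/5 = -3/5.
t₃ = (2·(-3/5) - 1)/5 = -11/25.
t₄ = (2·(-11/25) - 1)/5 = -47/125.
t₅ = (2·(-47/125) - 1)/5 = -219/625.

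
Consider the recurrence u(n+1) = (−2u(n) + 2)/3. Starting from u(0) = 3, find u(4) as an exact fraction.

u(1) = (−2·3 + 2)/3 = −4/3.
u(2) = (−2·(−4/3) + 2)/3 = 14/9.
u(3) = (−2·(14/9) + 2)/3 = −10/27.
u(4) = (−2·(−10/27) + 2)/3 = 74/81.

74/81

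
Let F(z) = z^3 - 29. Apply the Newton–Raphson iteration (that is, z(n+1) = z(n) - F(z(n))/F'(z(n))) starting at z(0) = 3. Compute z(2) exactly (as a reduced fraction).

1714381/558009

F'(z) = 3z^2.
F(3) = -2, F'(3) = 27, so z(1) = 3 - (-2)/27 = 83/27.
F(83/27) = 980/19683, F'(83/27) = 6889/243, so z(2) = (83/27) - (980/19683)/(6889/243) = 1714381/558009.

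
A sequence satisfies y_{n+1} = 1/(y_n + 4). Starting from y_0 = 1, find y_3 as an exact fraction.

21/89

y_1 = 1/(1 + 4) = 1/5.
y_2 = 1/(1/5 + 4) = 5/21.
y_3 = 1/(5/21 + 4) = 21/89.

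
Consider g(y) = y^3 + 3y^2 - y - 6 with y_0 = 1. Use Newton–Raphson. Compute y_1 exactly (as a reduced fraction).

11/8

g'(y) = 3y^2 + 6y - 1.
g(1) = -3, g'(1) = 8, so y_1 = 1 - (-3)/8 = 11/8.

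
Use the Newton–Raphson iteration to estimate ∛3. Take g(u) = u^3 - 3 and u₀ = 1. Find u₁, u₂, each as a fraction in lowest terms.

g'(u) = 3u^2.
g(1) = -2, g'(1) = 3, so u₁ = 1 - (-2)/3 = 5/3.
g(5/3) = 44/27, g'(5/3) = 25/3, so u₂ = (5/3) - (44/27)/(25/3) = 331/225.

u₁ = 5/3, u₂ = 331/225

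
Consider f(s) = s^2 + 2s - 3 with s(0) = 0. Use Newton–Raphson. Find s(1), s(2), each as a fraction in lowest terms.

s(1) = 3/2, s(2) = 21/20

f'(s) = 2s + 2.
f(0) = -3, f'(0) = 2, so s(1) = 0 - (-3)/2 = 3/2.
f(3/2) = 9/4, f'(3/2) = 5, so s(2) = (3/2) - (9/4)/5 = 21/20.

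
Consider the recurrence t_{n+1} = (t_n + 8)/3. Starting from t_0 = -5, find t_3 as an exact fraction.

11/3

t_1 = ((-5) + 8)/3 = 1.
t_2 = (1 + 8)/3 = 3.
t_3 = (3 + 8)/3 = 11/3.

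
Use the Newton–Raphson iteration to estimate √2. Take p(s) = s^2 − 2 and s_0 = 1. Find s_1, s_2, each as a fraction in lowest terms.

s_1 = 3/2, s_2 = 17/12

p'(s) = 2s.
p(1) = −1, p'(1) = 2, so s_1 = 1 − (−1)/2 = 3/2.
p(3/2) = 1/4, p'(3/2) = 3, so s_2 = (3/2) − (1/4)/3 = 17/12.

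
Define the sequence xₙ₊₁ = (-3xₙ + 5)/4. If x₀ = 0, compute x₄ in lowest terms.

x₁ = (-3·0 + 5)/4 = 5/4.
x₂ = (-3·(5/4) + 5)/4 = 5/16.
x₃ = (-3·(5/16) + 5)/4 = 65/64.
x₄ = (-3·(65/64) + 5)/4 = 125/256.

125/256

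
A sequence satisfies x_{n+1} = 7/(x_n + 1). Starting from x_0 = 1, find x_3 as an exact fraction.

x_1 = 7/(1 + 1) = 7/2.
x_2 = 7/(7/2 + 1) = 14/9.
x_3 = 7/(14/9 + 1) = 63/23.

63/23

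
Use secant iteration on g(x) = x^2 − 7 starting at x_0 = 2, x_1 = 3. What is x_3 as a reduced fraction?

g(2) = −3, g(3) = 2. x_2 = 3 − 2·(3 − 2)/(2 − (−3)) = 13/5.
g(3) = 2, g(13/5) = −6/25. x_3 = (13/5) − (−6/25)·((13/5) − 3)/((−6/25) − 2) = 37/14.

37/14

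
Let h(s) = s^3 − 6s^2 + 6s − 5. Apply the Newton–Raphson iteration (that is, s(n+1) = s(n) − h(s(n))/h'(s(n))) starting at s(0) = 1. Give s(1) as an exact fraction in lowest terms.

h'(s) = 3s^2 − 12s + 6.
h(1) = −4, h'(1) = −3, so s(1) = 1 − (−4)/(−3) = −1/3.

−1/3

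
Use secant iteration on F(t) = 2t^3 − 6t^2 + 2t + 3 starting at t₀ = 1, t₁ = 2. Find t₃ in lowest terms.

0

F(1) = 1, F(2) = −1. t₂ = 2 − (−1)·(2 − 1)/((−1) − 1) = 3/2.
F(2) = −1, F(3/2) = −3/4. t₃ = (3/2) − (−3/4)·((3/2) − 2)/((−3/4) − (−1)) = 0.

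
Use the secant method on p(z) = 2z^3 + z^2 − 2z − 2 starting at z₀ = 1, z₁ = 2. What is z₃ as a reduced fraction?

1937/1756

p(1) = −1, p(2) = 14. z₂ = 2 − 14·(2 − 1)/(14 − (−1)) = 16/15.
p(2) = 14, p(16/15) = −1918/3375. z₃ = (16/15) − (−1918/3375)·((16/15) − 2)/((−1918/3375) − 14) = 1937/1756.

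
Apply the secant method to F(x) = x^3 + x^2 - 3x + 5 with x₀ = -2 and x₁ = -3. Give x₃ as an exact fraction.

-2521/921

F(-2) = 7, F(-3) = -4. x₂ = (-3) - (-4)·((-3) - (-2))/((-4) - 7) = -29/11.
F(-3) = -4, F(-29/11) = 2044/1331. x₃ = (-29/11) - (2044/1331)·((-29/11) - (-3))/((2044/1331) - (-4)) = -2521/921.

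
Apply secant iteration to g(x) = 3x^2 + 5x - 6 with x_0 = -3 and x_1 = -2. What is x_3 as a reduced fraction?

-102/41

g(-3) = 6, g(-2) = -4. x_2 = (-2) - (-4)·((-2) - (-3))/((-4) - 6) = -12/5.
g(-2) = -4, g(-12/5) = -18/25. x_3 = (-12/5) - (-18/25)·((-12/5) - (-2))/((-18/25) - (-4)) = -102/41.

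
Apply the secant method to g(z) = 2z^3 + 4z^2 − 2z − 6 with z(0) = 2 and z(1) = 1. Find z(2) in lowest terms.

g(2) = 22, g(1) = −2. z(2) = 1 − (−2)·(1 − 2)/((−2) − 22) = 13/12.

13/12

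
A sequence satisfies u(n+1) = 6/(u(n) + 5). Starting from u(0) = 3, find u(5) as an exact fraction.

u(1) = 6/(3 + 5) = 3/4.
u(2) = 6/(3/4 + 5) = 24/23.
u(3) = 6/(24/23 + 5) = 138/139.
u(4) = 6/(138/139 + 5) = 834/833.
u(5) = 6/(834/833 + 5) = 4998/4999.

4998/4999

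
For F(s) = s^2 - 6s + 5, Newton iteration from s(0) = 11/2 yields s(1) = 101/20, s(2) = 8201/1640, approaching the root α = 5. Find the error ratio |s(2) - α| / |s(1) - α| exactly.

s(1) - α = 101/20 - 5 = 1/20, so |s(1) - α| = 1/20.
s(2) - α = 8201/1640 - 5 = 1/1640, so |s(2) - α| = 1/1640.
Ratio = (1/1640) / (1/20) = 1/82.

1/82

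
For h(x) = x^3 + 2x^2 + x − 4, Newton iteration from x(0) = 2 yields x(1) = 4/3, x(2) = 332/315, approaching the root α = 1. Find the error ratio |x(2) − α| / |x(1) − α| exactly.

x(1) − α = 4/3 − 1 = 1/3, so |x(1) − α| = 1/3.
x(2) − α = 332/315 − 1 = 17/315, so |x(2) − α| = 17/315.
Ratio = (17/315) / (1/3) = 17/105.

17/105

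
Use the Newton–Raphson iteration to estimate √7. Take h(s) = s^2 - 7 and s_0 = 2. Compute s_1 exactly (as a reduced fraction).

11/4

h'(s) = 2s.
h(2) = -3, h'(2) = 4, so s_1 = 2 - (-3)/4 = 11/4.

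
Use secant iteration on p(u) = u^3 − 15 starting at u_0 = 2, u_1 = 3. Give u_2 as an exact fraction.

45/19

p(2) = −7, p(3) = 12. u_2 = 3 − 12·(3 − 2)/(12 − (−7)) = 45/19.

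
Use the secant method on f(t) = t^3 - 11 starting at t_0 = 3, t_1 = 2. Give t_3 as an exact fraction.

f(3) = 16, f(2) = -3. t_2 = 2 - (-3)·(2 - 3)/((-3) - 16) = 41/19.
f(2) = -3, f(41/19) = -6528/6859. t_3 = (41/19) - (-6528/6859)·((41/19) - 2)/((-6528/6859) - (-3)) = 3483/1561.

3483/1561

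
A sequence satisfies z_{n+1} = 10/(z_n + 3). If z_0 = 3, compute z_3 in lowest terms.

z_1 = 10/(3 + 3) = 5/3.
z_2 = 10/(5/3 + 3) = 15/7.
z_3 = 10/(15/7 + 3) = 35/18.

35/18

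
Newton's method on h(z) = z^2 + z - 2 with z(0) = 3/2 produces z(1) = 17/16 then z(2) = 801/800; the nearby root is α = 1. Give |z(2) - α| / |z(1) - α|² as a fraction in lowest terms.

8/25

z(1) - α = 17/16 - 1 = 1/16, so |z(1) - α| = 1/16.
z(2) - α = 801/800 - 1 = 1/800, so |z(2) - α| = 1/800.
|z(1) - α|² = 1/256.
Ratio = (1/800) / (1/256) = 8/25.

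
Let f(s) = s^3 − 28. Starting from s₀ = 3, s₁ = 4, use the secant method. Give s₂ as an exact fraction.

112/37

f(3) = −1, f(4) = 36. s₂ = 4 − 36·(4 − 3)/(36 − (−1)) = 112/37.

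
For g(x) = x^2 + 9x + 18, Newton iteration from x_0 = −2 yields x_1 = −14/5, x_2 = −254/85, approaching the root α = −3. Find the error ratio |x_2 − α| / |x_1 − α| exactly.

1/17

x_1 − α = −14/5 − (−3) = −14/5 + 3 = 1/5, so |x_1 − α| = 1/5.
x_2 − α = −254/85 − (−3) = −254/85 + 3 = 1/85, so |x_2 − α| = 1/85.
Ratio = (1/85) / (1/5) = 1/17.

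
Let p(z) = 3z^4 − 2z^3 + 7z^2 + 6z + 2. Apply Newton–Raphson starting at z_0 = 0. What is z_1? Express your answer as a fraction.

p'(z) = 12z^3 − 6z^2 + 14z + 6.
p(0) = 2, p'(0) = 6, so z_1 = 0 − 2/6 = −1/3.

−1/3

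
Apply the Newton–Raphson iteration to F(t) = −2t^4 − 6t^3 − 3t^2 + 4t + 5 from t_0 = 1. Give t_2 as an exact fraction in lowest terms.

415957/451332

F'(t) = −8t^3 − 18t^2 − 6t + 4.
F(1) = −2, F'(1) = −28, so t_1 = 1 − (−2)/(−28) = 13/14.
F(13/14) = −3137/19208, F'(13/14) = −16119/686, so t_2 = (13/14) − (−3137/19208)/(−16119/686) = 415957/451332.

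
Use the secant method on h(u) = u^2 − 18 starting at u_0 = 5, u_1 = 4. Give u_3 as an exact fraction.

h(5) = 7, h(4) = −2. u_2 = 4 − (−2)·(4 − 5)/((−2) − 7) = 38/9.
h(4) = −2, h(38/9) = −14/81. u_3 = (38/9) − (−14/81)·((38/9) − 4)/((−14/81) − (−2)) = 157/37.

157/37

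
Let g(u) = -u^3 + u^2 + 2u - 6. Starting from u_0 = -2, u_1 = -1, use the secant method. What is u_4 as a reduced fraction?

-423857/230129

g(-2) = 2, g(-1) = -6. u_2 = (-1) - (-6)·((-1) - (-2))/((-6) - 2) = -7/4.
g(-1) = -6, g(-7/4) = -69/64. u_3 = (-7/4) - (-69/64)·((-7/4) - (-1))/((-69/64) - (-6)) = -67/35.
g(-7/4) = -69/64, g(-67/35) = 36478/42875. u_4 = (-67/35) - (36478/42875)·((-67/35) - (-7/4))/((36478/42875) - (-69/64)) = -423857/230129.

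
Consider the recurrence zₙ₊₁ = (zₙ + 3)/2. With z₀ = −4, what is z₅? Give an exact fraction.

89/32

z₁ = ((−4) + 3)/2 = −1/2.
z₂ = ((−1/2) + 3)/2 = 5/4.
z₃ = ((5/4) + 3)/2 = 17/8.
z₄ = ((17/8) + 3)/2 = 41/16.
z₅ = ((41/16) + 3)/2 = 89/32.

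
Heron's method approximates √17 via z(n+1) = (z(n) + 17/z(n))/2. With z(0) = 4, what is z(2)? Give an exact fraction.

z(1) = (4 + 17/4)/2 = 33/8.
z(2) = (33/8 + 17/(33/8))/2 = 2177/528.

2177/528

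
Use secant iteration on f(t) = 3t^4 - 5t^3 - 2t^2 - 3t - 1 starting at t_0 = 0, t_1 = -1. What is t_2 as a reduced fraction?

-1/9

f(0) = -1, f(-1) = 8. t_2 = (-1) - 8·((-1) - 0)/(8 - (-1)) = -1/9.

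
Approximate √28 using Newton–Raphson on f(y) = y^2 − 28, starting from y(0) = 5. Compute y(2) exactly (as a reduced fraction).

5609/1060

f'(y) = 2y.
f(5) = −3, f'(5) = 10, so y(1) = 5 − (−3)/10 = 53/10.
f(53/10) = 9/100, f'(53/10) = 53/5, so y(2) = (53/10) − (9/100)/(53/5) = 5609/1060.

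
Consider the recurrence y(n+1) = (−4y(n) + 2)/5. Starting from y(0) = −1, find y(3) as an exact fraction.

y(1) = (−4·(−1) + 2)/5 = 6/5.
y(2) = (−4·(6/5) + 2)/5 = −14/25.
y(3) = (−4·(−14/25) + 2)/5 = 106/125.

106/125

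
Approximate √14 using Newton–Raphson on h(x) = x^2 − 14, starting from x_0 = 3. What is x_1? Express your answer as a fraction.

23/6

h'(x) = 2x.
h(3) = −5, h'(3) = 6, so x_1 = 3 − (−5)/6 = 23/6.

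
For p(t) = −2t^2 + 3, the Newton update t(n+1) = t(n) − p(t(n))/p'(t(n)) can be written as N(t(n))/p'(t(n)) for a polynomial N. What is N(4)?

−35

p'(t) = −4t.
N(t) = t·p'(t) − p(t) = t·(−4t) − (−2t^2 + 3) = −2t^2 − 3.
N(4) = −35.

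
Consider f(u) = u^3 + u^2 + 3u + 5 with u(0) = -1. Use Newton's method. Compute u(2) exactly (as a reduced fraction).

-38/27

f'(u) = 3u^2 + 2u + 3.
f(-1) = 2, f'(-1) = 4, so u(1) = (-1) - 2/4 = -3/2.
f(-3/2) = -5/8, f'(-3/2) = 27/4, so u(2) = (-3/2) - (-5/8)/(27/4) = -38/27.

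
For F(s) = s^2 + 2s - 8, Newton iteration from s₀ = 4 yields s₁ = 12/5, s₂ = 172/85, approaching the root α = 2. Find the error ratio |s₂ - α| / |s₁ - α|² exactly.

5/34

s₁ - α = 12/5 - 2 = 2/5, so |s₁ - α| = 2/5.
s₂ - α = 172/85 - 2 = 2/85, so |s₂ - α| = 2/85.
|s₁ - α|² = 4/25.
Ratio = (2/85) / (4/25) = 5/34.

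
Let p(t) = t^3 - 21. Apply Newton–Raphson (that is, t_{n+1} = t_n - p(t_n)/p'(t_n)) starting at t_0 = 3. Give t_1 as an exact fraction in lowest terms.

25/9

p'(t) = 3t^2.
p(3) = 6, p'(3) = 27, so t_1 = 3 - 6/27 = 25/9.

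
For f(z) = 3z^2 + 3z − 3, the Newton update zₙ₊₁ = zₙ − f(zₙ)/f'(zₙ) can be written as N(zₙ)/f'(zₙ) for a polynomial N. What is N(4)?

f'(z) = 6z + 3.
N(z) = z·f'(z) − f(z) = z·(6z + 3) − (3z^2 + 3z − 3) = 3z^2 + 3.
N(4) = 51.

51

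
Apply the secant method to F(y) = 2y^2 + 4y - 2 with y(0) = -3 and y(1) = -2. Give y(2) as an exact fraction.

-7/3

F(-3) = 4, F(-2) = -2. y(2) = (-2) - (-2)·((-2) - (-3))/((-2) - 4) = -7/3.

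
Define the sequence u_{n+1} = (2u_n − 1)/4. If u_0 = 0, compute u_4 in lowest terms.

u_1 = (2·0 − 1)/4 = −1/4.
u_2 = (2·(−1/4) − 1)/4 = −3/8.
u_3 = (2·(−3/8) − 1)/4 = −7/16.
u_4 = (2·(−7/16) − 1)/4 = −15/32.

−15/32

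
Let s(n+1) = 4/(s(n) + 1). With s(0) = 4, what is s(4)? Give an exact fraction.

116/65

s(1) = 4/(4 + 1) = 4/5.
s(2) = 4/(4/5 + 1) = 20/9.
s(3) = 4/(20/9 + 1) = 36/29.
s(4) = 4/(36/29 + 1) = 116/65.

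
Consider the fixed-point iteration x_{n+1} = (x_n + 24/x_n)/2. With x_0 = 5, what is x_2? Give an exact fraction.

4801/980

x_1 = (5 + 24/5)/2 = 49/10.
x_2 = (49/10 + 24/(49/10))/2 = 4801/980.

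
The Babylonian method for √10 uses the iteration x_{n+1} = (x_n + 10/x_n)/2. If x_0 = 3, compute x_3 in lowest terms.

1039681/328776

x_1 = (3 + 10/3)/2 = 19/6.
x_2 = (19/6 + 10/(19/6))/2 = 721/228.
x_3 = (721/228 + 10/(721/228))/2 = 1039681/328776.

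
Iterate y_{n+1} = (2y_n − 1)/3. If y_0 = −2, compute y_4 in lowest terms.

−97/81

y_1 = (2·(−2) − 1)/3 = −5/3.
y_2 = (2·(−5/3) − 1)/3 = −13/9.
y_3 = (2·(−13/9) − 1)/3 = −35/27.
y_4 = (2·(−35/27) − 1)/3 = −97/81.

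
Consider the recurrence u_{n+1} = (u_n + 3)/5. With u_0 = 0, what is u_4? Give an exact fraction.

468/625

u_1 = (0 + 3)/5 = 3/5.
u_2 = ((3/5) + 3)/5 = 18/25.
u_3 = ((18/25) + 3)/5 = 93/125.
u_4 = ((93/125) + 3)/5 = 468/625.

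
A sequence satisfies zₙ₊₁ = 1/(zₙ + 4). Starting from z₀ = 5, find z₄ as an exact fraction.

z₁ = 1/(5 + 4) = 1/9.
z₂ = 1/(1/9 + 4) = 9/37.
z₃ = 1/(9/37 + 4) = 37/157.
z₄ = 1/(37/157 + 4) = 157/665.

157/665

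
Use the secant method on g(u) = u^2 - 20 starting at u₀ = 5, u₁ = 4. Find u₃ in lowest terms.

85/19

g(5) = 5, g(4) = -4. u₂ = 4 - (-4)·(4 - 5)/((-4) - 5) = 40/9.
g(4) = -4, g(40/9) = -20/81. u₃ = (40/9) - (-20/81)·((40/9) - 4)/((-20/81) - (-4)) = 85/19.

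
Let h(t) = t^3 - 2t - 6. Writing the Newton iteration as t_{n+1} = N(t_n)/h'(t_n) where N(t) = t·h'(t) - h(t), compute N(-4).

-122

h'(t) = 3t^2 - 2.
N(t) = t·h'(t) - h(t) = t·(3t^2 - 2) - (t^3 - 2t - 6) = 2t^3 + 6.
N(-4) = -122.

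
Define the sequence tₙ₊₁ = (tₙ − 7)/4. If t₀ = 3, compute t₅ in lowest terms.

t₁ = (3 − 7)/4 = −1.
t₂ = ((−1) − 7)/4 = −2.
t₃ = ((−2) − 7)/4 = −9/4.
t₄ = ((−9/4) − 7)/4 = −37/16.
t₅ = ((−37/16) − 7)/4 = −149/64.

−149/64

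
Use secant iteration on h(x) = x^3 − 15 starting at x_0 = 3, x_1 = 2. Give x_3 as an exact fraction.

h(3) = 12, h(2) = −7. x_2 = 2 − (−7)·(2 − 3)/((−7) − 12) = 45/19.
h(2) = −7, h(45/19) = −11760/6859. x_3 = (45/19) − (−11760/6859)·((45/19) − 2)/((−11760/6859) − (−7)) = 12885/5179.

12885/5179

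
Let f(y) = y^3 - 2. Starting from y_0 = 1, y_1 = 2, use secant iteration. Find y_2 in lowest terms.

f(1) = -1, f(2) = 6. y_2 = 2 - 6·(2 - 1)/(6 - (-1)) = 8/7.

8/7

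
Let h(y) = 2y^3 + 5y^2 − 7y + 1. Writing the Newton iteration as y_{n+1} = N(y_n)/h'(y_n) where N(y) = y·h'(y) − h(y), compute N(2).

h'(y) = 6y^2 + 10y − 7.
N(y) = y·h'(y) − h(y) = y·(6y^2 + 10y − 7) − (2y^3 + 5y^2 − 7y + 1) = 4y^3 + 5y^2 − 1.
N(2) = 51.

51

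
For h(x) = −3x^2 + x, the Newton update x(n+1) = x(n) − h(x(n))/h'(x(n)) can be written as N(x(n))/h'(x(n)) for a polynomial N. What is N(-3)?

−27

h'(x) = −6x + 1.
N(x) = x·h'(x) − h(x) = x·(−6x + 1) − (−3x^2 + x) = −3x^2.
N(-3) = −27.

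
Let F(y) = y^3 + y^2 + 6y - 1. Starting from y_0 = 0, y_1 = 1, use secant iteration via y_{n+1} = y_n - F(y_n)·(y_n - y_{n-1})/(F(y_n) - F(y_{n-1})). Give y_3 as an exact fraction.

F(0) = -1, F(1) = 7. y_2 = 1 - 7·(1 - 0)/(7 - (-1)) = 1/8.
F(1) = 7, F(1/8) = -119/512. y_3 = (1/8) - (-119/512)·((1/8) - 1)/((-119/512) - 7) = 81/529.

81/529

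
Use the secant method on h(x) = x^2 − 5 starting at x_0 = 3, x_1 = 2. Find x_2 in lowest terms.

11/5

h(3) = 4, h(2) = −1. x_2 = 2 − (−1)·(2 − 3)/((−1) − 4) = 11/5.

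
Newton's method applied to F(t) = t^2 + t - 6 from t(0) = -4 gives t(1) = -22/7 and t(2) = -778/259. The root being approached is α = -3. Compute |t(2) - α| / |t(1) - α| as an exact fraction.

t(1) - α = -22/7 - (-3) = -22/7 + 3 = -1/7, so |t(1) - α| = 1/7.
t(2) - α = -778/259 - (-3) = -778/259 + 3 = -1/259, so |t(2) - α| = 1/259.
Ratio = (1/259) / (1/7) = 1/37.

1/37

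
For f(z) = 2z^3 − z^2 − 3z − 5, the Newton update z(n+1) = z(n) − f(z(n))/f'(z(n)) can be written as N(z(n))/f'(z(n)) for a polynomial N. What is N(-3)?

−112

f'(z) = 6z^2 − 2z − 3.
N(z) = z·f'(z) − f(z) = z·(6z^2 − 2z − 3) − (2z^3 − z^2 − 3z − 5) = 4z^3 − z^2 + 5.
N(-3) = −112.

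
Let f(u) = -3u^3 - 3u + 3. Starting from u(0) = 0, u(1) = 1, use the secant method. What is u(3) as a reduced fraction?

7/11

f(0) = 3, f(1) = -3. u(2) = 1 - (-3)·(1 - 0)/((-3) - 3) = 1/2.
f(1) = -3, f(1/2) = 9/8. u(3) = (1/2) - (9/8)·((1/2) - 1)/((9/8) - (-3)) = 7/11.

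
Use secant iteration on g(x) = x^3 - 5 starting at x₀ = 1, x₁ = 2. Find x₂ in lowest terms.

g(1) = -4, g(2) = 3. x₂ = 2 - 3·(2 - 1)/(3 - (-4)) = 11/7.

11/7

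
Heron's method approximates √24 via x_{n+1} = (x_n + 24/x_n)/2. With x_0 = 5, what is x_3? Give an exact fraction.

46099201/9409960

x_1 = (5 + 24/5)/2 = 49/10.
x_2 = (49/10 + 24/(49/10))/2 = 4801/980.
x_3 = (4801/980 + 24/(4801/980))/2 = 46099201/9409960.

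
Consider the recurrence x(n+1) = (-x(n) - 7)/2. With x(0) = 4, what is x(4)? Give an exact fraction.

x(1) = (-4 - 7)/2 = -11/2.
x(2) = (-(-11/2) - 7)/2 = -3/4.
x(3) = (-(-3/4) - 7)/2 = -25/8.
x(4) = (-(-25/8) - 7)/2 = -31/16.

-31/16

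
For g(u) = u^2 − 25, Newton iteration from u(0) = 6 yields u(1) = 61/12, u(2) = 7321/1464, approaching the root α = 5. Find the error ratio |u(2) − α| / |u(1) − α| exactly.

u(1) − α = 61/12 − 5 = 1/12, so |u(1) − α| = 1/12.
u(2) − α = 7321/1464 − 5 = 1/1464, so |u(2) − α| = 1/1464.
Ratio = (1/1464) / (1/12) = 1/122.

1/122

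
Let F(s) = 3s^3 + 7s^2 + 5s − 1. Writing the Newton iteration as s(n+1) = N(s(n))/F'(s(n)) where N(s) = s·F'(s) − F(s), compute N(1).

14

F'(s) = 9s^2 + 14s + 5.
N(s) = s·F'(s) − F(s) = s·(9s^2 + 14s + 5) − (3s^3 + 7s^2 + 5s − 1) = 6s^3 + 7s^2 + 1.
N(1) = 14.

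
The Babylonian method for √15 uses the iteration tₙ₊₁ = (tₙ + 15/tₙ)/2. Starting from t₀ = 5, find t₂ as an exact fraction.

t₁ = (5 + 15/5)/2 = 4.
t₂ = (4 + 15/4)/2 = 31/8.

31/8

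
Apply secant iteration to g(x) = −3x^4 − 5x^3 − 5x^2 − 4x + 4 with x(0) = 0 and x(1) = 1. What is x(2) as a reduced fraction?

g(0) = 4, g(1) = −13. x(2) = 1 − (−13)·(1 − 0)/((−13) − 4) = 4/17.

4/17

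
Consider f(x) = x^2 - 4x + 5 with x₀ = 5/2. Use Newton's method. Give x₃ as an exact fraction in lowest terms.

145/336

f'(x) = 2x - 4.
f(5/2) = 5/4, f'(5/2) = 1, so x₁ = (5/2) - (5/4)/1 = 5/4.
f(5/4) = 25/16, f'(5/4) = -3/2, so x₂ = (5/4) - (25/16)/(-3/2) = 55/24.
f(55/24) = 625/576, f'(55/24) = 7/12, so x₃ = (55/24) - (625/576)/(7/12) = 145/336.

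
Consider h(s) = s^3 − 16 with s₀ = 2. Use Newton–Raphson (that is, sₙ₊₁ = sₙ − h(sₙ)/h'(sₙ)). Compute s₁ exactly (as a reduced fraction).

8/3

h'(s) = 3s^2.
h(2) = −8, h'(2) = 12, so s₁ = 2 − (−8)/12 = 8/3.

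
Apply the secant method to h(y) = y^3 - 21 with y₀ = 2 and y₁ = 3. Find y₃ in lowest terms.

h(2) = -13, h(3) = 6. y₂ = 3 - 6·(3 - 2)/(6 - (-13)) = 51/19.
h(3) = 6, h(51/19) = -11388/6859. y₃ = (51/19) - (-11388/6859)·((51/19) - 3)/((-11388/6859) - 6) = 8035/2919.

8035/2919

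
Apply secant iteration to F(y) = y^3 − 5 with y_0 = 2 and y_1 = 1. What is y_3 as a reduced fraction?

443/247

F(2) = 3, F(1) = −4. y_2 = 1 − (−4)·(1 − 2)/((−4) − 3) = 11/7.
F(1) = −4, F(11/7) = −384/343. y_3 = (11/7) − (−384/343)·((11/7) − 1)/((−384/343) − (−4)) = 443/247.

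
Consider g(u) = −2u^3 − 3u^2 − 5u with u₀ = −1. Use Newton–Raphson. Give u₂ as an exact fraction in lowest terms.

11/505

g'(u) = −6u^2 − 6u − 5.
g(−1) = 4, g'(−1) = −5, so u₁ = (−1) − 4/(−5) = −1/5.
g(−1/5) = 112/125, g'(−1/5) = −101/25, so u₂ = (−1/5) − (112/125)/(−101/25) = 11/505.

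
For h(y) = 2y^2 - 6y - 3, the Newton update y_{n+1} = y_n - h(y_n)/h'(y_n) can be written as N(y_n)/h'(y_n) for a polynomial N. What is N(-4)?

h'(y) = 4y - 6.
N(y) = y·h'(y) - h(y) = y·(4y - 6) - (2y^2 - 6y - 3) = 2y^2 + 3.
N(-4) = 35.

35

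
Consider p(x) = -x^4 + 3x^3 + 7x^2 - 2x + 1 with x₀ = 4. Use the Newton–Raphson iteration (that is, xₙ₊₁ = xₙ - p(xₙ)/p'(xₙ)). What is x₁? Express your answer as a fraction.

273/58

p'(x) = -4x^3 + 9x^2 + 14x - 2.
p(4) = 41, p'(4) = -58, so x₁ = 4 - 41/(-58) = 273/58.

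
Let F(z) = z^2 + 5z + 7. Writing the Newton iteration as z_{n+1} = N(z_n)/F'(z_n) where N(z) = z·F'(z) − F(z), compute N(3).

2

F'(z) = 2z + 5.
N(z) = z·F'(z) − F(z) = z·(2z + 5) − (z^2 + 5z + 7) = z^2 − 7.
N(3) = 2.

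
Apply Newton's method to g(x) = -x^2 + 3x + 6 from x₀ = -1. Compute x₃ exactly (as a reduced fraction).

g'(x) = -2x + 3.
g(-1) = 2, g'(-1) = 5, so x₁ = (-1) - 2/5 = -7/5.
g(-7/5) = -4/25, g'(-7/5) = 29/5, so x₂ = (-7/5) - (-4/25)/(29/5) = -199/145.
g(-199/145) = -16/21025, g'(-199/145) = 833/145, so x₃ = (-199/145) - (-16/21025)/(833/145) = -165751/120785.

-165751/120785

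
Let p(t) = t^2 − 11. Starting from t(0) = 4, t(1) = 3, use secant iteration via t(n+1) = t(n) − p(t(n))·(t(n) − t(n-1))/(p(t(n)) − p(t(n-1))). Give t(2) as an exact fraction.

p(4) = 5, p(3) = −2. t(2) = 3 − (−2)·(3 − 4)/((−2) − 5) = 23/7.

23/7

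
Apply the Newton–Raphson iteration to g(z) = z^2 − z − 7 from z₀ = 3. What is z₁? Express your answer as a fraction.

g'(z) = 2z − 1.
g(3) = −1, g'(3) = 5, so z₁ = 3 − (−1)/5 = 16/5.

16/5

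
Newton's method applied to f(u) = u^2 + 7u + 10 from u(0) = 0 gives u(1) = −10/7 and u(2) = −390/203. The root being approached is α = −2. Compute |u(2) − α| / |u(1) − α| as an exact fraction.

u(1) − α = −10/7 − (−2) = −10/7 + 2 = 4/7, so |u(1) − α| = 4/7.
u(2) − α = −390/203 − (−2) = −390/203 + 2 = 16/203, so |u(2) − α| = 16/203.
Ratio = (16/203) / (4/7) = 4/29.

4/29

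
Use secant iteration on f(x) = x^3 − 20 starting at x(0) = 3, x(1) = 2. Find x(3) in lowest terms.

f(3) = 7, f(2) = −12. x(2) = 2 − (−12)·(2 − 3)/((−12) − 7) = 50/19.
f(2) = −12, f(50/19) = −12180/6859. x(3) = (50/19) − (−12180/6859)·((50/19) − 2)/((−12180/6859) − (−12)) = 1335/487.

1335/487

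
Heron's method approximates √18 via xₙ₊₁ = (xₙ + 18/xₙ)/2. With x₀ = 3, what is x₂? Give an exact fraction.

x₁ = (3 + 18/3)/2 = 9/2.
x₂ = (9/2 + 18/(9/2))/2 = 17/4.

17/4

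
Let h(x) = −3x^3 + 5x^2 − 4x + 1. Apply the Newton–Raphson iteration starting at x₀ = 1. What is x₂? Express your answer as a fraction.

5/12

h'(x) = −9x^2 + 10x − 4.
h(1) = −1, h'(1) = −3, so x₁ = 1 − (−1)/(−3) = 2/3.
h(2/3) = −1/3, h'(2/3) = −4/3, so x₂ = (2/3) − (−1/3)/(−4/3) = 5/12.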